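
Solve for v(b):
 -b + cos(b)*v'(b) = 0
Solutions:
 v(b) = C1 + Integral(b/cos(b), b)


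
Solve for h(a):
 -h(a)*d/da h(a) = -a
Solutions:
 h(a) = -sqrt(C1 + a^2)
 h(a) = sqrt(C1 + a^2)


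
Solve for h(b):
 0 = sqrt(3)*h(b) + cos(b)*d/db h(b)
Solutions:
 h(b) = C1*(sin(b) - 1)^(sqrt(3)/2)/(sin(b) + 1)^(sqrt(3)/2)


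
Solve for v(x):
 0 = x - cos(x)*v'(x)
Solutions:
 v(x) = C1 + Integral(x/cos(x), x)


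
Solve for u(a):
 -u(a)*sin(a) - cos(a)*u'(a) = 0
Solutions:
 u(a) = C1*cos(a)


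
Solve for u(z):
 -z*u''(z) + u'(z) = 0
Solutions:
 u(z) = C1 + C2*z^2


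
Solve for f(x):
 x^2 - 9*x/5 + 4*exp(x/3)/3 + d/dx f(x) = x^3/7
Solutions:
 f(x) = C1 + x^4/28 - x^3/3 + 9*x^2/10 - 4*exp(x/3)


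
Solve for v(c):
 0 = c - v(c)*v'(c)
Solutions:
 v(c) = -sqrt(C1 + c^2)
 v(c) = sqrt(C1 + c^2)


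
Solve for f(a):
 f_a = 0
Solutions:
 f(a) = C1


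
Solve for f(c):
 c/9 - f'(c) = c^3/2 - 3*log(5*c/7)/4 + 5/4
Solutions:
 f(c) = C1 - c^4/8 + c^2/18 + 3*c*log(c)/4 - 2*c - 3*c*log(7)/4 + 3*c*log(5)/4


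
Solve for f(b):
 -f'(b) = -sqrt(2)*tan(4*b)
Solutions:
 f(b) = C1 - sqrt(2)*log(cos(4*b))/4


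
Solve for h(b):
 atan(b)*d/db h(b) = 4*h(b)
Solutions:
 h(b) = C1*exp(4*Integral(1/atan(b), b))


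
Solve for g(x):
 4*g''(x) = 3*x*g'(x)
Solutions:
 g(x) = C1 + C2*erfi(sqrt(6)*x/4)


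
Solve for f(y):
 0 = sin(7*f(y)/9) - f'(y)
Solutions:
 -y + 9*log(cos(7*f(y)/9) - 1)/14 - 9*log(cos(7*f(y)/9) + 1)/14 = C1


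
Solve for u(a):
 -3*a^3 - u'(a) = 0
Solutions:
 u(a) = C1 - 3*a^4/4


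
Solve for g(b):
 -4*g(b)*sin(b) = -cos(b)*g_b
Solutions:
 g(b) = C1/cos(b)^4


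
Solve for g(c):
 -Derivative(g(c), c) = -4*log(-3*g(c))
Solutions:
 -Integral(1/(log(-_y) + log(3)), (_y, g(c)))/4 = C1 - c


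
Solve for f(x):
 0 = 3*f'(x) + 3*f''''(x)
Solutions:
 f(x) = C1 + C4*exp(-x) + (C2*sin(sqrt(3)*x/2) + C3*cos(sqrt(3)*x/2))*exp(x/2)


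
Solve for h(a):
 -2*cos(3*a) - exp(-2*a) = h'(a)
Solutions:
 h(a) = C1 - 2*sin(3*a)/3 + exp(-2*a)/2


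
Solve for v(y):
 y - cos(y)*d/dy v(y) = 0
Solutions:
 v(y) = C1 + Integral(y/cos(y), y)


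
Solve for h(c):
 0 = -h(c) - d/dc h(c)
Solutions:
 h(c) = C1*exp(-c)


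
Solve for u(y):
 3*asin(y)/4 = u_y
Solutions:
 u(y) = C1 + 3*y*asin(y)/4 + 3*sqrt(1 - y^2)/4


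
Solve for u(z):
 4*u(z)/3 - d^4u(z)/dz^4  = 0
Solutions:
 u(z) = C1*exp(-sqrt(2)*3^(3/4)*z/3) + C2*exp(sqrt(2)*3^(3/4)*z/3) + C3*sin(sqrt(2)*3^(3/4)*z/3) + C4*cos(sqrt(2)*3^(3/4)*z/3)


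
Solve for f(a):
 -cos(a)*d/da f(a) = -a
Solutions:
 f(a) = C1 + Integral(a/cos(a), a)


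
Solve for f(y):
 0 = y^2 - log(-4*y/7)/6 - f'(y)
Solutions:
 f(y) = C1 + y^3/3 - y*log(-y)/6 + y*(-2*log(2) + 1 + log(7))/6


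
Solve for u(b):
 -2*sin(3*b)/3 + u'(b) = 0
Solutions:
 u(b) = C1 - 2*cos(3*b)/9


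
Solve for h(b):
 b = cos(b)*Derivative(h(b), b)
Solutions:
 h(b) = C1 + Integral(b/cos(b), b)


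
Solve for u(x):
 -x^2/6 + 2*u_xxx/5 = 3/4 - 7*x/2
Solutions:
 u(x) = C1 + C2*x + C3*x^2 + x^5/144 - 35*x^4/96 + 5*x^3/16


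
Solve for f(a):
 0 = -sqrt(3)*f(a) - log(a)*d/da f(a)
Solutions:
 f(a) = C1*exp(-sqrt(3)*li(a))


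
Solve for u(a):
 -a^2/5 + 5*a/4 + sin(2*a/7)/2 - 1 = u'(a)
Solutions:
 u(a) = C1 - a^3/15 + 5*a^2/8 - a - 7*cos(2*a/7)/4


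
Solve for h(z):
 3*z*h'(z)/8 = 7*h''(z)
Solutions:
 h(z) = C1 + C2*erfi(sqrt(21)*z/28)


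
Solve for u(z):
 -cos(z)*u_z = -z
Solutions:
 u(z) = C1 + Integral(z/cos(z), z)


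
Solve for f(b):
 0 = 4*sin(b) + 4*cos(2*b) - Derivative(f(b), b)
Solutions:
 f(b) = C1 + 2*sin(2*b) - 4*cos(b)


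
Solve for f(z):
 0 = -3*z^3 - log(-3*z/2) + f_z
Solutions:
 f(z) = C1 + 3*z^4/4 + z*log(-z) + z*(-1 - log(2) + log(3))


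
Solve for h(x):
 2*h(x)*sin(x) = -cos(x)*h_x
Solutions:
 h(x) = C1*cos(x)^2


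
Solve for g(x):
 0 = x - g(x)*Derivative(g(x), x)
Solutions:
 g(x) = -sqrt(C1 + x^2)
 g(x) = sqrt(C1 + x^2)


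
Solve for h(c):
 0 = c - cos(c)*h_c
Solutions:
 h(c) = C1 + Integral(c/cos(c), c)


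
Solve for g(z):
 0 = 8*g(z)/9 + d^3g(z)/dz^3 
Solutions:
 g(z) = C3*exp(-2*3^(1/3)*z/3) + (C1*sin(3^(5/6)*z/3) + C2*cos(3^(5/6)*z/3))*exp(3^(1/3)*z/3)


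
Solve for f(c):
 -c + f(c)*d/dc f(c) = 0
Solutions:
 f(c) = -sqrt(C1 + c^2)
 f(c) = sqrt(C1 + c^2)


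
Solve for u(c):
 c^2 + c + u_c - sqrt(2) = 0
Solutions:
 u(c) = C1 - c^3/3 - c^2/2 + sqrt(2)*c


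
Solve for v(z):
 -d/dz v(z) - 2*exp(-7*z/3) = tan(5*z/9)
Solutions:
 v(z) = C1 - 9*log(tan(5*z/9)^2 + 1)/10 + 6*exp(-7*z/3)/7


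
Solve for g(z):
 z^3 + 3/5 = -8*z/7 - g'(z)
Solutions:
 g(z) = C1 - z^4/4 - 4*z^2/7 - 3*z/5


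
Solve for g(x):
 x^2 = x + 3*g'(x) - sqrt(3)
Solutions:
 g(x) = C1 + x^3/9 - x^2/6 + sqrt(3)*x/3


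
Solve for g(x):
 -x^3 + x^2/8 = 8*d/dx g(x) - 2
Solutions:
 g(x) = C1 - x^4/32 + x^3/192 + x/4


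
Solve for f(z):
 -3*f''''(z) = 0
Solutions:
 f(z) = C1 + C2*z + C3*z^2 + C4*z^3


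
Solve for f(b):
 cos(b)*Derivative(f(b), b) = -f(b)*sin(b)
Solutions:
 f(b) = C1*cos(b)


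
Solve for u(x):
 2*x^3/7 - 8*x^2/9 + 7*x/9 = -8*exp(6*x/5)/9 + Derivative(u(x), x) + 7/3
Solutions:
 u(x) = C1 + x^4/14 - 8*x^3/27 + 7*x^2/18 - 7*x/3 + 20*exp(6*x/5)/27


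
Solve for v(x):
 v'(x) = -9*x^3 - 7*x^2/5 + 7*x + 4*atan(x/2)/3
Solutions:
 v(x) = C1 - 9*x^4/4 - 7*x^3/15 + 7*x^2/2 + 4*x*atan(x/2)/3 - 4*log(x^2 + 4)/3


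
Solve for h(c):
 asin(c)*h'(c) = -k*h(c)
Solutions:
 h(c) = C1*exp(-k*Integral(1/asin(c), c))


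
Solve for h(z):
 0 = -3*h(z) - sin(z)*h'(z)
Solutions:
 h(z) = C1*(cos(z) + 1)^(3/2)/(cos(z) - 1)^(3/2)


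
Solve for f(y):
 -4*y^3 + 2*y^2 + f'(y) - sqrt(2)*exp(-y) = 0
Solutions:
 f(y) = C1 + y^4 - 2*y^3/3 - sqrt(2)*exp(-y)


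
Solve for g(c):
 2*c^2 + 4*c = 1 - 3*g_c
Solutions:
 g(c) = C1 - 2*c^3/9 - 2*c^2/3 + c/3


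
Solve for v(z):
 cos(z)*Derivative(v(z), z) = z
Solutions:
 v(z) = C1 + Integral(z/cos(z), z)


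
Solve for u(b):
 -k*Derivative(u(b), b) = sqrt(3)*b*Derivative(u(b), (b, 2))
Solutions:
 u(b) = C1 + b^(-sqrt(3)*re(k)/3 + 1)*(C2*sin(sqrt(3)*log(b)*Abs(im(k))/3) + C3*cos(sqrt(3)*log(b)*im(k)/3))


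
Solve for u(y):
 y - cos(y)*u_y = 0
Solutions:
 u(y) = C1 + Integral(y/cos(y), y)


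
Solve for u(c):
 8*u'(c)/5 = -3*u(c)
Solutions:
 u(c) = C1*exp(-15*c/8)


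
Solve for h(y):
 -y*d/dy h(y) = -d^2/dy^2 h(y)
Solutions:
 h(y) = C1 + C2*erfi(sqrt(2)*y/2)


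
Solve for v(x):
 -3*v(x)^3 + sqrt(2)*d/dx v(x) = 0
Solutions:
 v(x) = -sqrt(-1/(C1 + 3*sqrt(2)*x))
 v(x) = sqrt(-1/(C1 + 3*sqrt(2)*x))


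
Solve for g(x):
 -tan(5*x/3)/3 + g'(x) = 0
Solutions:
 g(x) = C1 - log(cos(5*x/3))/5


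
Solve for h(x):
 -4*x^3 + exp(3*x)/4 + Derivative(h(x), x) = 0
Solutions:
 h(x) = C1 + x^4 - exp(3*x)/12


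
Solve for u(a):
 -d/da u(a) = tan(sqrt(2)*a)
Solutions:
 u(a) = C1 + sqrt(2)*log(cos(sqrt(2)*a))/2


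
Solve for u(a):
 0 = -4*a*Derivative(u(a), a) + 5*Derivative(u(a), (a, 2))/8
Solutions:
 u(a) = C1 + C2*erfi(4*sqrt(5)*a/5)


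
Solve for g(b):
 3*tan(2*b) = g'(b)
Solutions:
 g(b) = C1 - 3*log(cos(2*b))/2


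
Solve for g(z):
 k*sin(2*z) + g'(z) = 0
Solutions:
 g(z) = C1 + k*cos(2*z)/2


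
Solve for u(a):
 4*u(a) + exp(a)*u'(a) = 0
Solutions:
 u(a) = C1*exp(4*exp(-a))


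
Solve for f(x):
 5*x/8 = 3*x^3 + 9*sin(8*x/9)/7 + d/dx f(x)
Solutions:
 f(x) = C1 - 3*x^4/4 + 5*x^2/16 + 81*cos(8*x/9)/56


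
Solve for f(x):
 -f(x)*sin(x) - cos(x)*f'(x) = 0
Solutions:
 f(x) = C1*cos(x)


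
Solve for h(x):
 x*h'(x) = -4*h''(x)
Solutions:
 h(x) = C1 + C2*erf(sqrt(2)*x/4)


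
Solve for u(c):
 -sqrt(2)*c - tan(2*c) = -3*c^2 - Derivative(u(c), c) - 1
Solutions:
 u(c) = C1 - c^3 + sqrt(2)*c^2/2 - c - log(cos(2*c))/2


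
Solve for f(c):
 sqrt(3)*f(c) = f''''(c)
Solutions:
 f(c) = C1*exp(-3^(1/8)*c) + C2*exp(3^(1/8)*c) + C3*sin(3^(1/8)*c) + C4*cos(3^(1/8)*c)


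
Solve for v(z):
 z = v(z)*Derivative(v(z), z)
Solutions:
 v(z) = -sqrt(C1 + z^2)
 v(z) = sqrt(C1 + z^2)


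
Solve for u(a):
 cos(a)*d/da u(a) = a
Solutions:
 u(a) = C1 + Integral(a/cos(a), a)


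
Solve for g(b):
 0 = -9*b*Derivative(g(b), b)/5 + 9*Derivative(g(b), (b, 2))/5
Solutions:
 g(b) = C1 + C2*erfi(sqrt(2)*b/2)


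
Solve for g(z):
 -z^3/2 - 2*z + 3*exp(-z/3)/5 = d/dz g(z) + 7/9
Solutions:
 g(z) = C1 - z^4/8 - z^2 - 7*z/9 - 9*exp(-z/3)/5


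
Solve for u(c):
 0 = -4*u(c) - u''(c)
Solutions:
 u(c) = C1*sin(2*c) + C2*cos(2*c)


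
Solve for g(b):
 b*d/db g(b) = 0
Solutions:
 g(b) = C1


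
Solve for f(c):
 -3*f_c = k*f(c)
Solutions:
 f(c) = C1*exp(-c*k/3)


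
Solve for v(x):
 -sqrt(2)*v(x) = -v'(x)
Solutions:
 v(x) = C1*exp(sqrt(2)*x)


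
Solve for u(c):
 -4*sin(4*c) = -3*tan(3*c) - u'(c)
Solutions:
 u(c) = C1 + log(cos(3*c)) - cos(4*c)


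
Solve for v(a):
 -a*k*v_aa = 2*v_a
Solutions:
 v(a) = C1 + a^(((re(k) - 2)*re(k) + im(k)^2)/(re(k)^2 + im(k)^2))*(C2*sin(2*log(a)*Abs(im(k))/(re(k)^2 + im(k)^2)) + C3*cos(2*log(a)*im(k)/(re(k)^2 + im(k)^2)))


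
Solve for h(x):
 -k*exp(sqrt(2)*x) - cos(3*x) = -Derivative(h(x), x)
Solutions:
 h(x) = C1 + sqrt(2)*k*exp(sqrt(2)*x)/2 + sin(3*x)/3


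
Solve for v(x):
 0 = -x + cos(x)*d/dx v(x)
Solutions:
 v(x) = C1 + Integral(x/cos(x), x)


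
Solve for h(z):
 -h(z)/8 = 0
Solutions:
 h(z) = 0


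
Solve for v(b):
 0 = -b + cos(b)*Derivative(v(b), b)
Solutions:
 v(b) = C1 + Integral(b/cos(b), b)


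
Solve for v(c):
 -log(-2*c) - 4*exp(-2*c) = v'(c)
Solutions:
 v(c) = C1 - c*log(-c) + c*(1 - log(2)) + 2*exp(-2*c)


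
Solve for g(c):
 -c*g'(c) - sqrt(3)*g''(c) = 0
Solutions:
 g(c) = C1 + C2*erf(sqrt(2)*3^(3/4)*c/6)


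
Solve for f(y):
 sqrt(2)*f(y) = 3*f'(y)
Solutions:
 f(y) = C1*exp(sqrt(2)*y/3)


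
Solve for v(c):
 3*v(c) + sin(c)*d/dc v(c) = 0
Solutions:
 v(c) = C1*(cos(c) + 1)^(3/2)/(cos(c) - 1)^(3/2)


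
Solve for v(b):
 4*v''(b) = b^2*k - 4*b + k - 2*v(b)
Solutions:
 v(b) = C1*sin(sqrt(2)*b/2) + C2*cos(sqrt(2)*b/2) + b^2*k/2 - 2*b - 3*k/2


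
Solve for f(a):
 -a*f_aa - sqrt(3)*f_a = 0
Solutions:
 f(a) = C1 + C2*a^(1 - sqrt(3))


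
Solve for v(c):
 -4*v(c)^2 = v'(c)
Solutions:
 v(c) = 1/(C1 + 4*c)


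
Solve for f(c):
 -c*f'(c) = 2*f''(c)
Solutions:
 f(c) = C1 + C2*erf(c/2)


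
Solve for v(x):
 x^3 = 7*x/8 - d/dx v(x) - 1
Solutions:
 v(x) = C1 - x^4/4 + 7*x^2/16 - x


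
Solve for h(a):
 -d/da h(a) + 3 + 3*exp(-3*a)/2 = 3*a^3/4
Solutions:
 h(a) = C1 - 3*a^4/16 + 3*a - exp(-3*a)/2


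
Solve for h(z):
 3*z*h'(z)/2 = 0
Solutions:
 h(z) = C1


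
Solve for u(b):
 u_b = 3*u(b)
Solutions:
 u(b) = C1*exp(3*b)


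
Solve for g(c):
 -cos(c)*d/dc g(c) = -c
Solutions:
 g(c) = C1 + Integral(c/cos(c), c)


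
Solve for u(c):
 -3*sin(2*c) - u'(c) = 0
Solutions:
 u(c) = C1 + 3*cos(2*c)/2


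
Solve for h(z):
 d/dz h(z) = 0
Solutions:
 h(z) = C1


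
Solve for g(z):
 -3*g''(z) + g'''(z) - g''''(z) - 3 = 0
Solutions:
 g(z) = C1 + C2*z - z^2/2 + (C3*sin(sqrt(11)*z/2) + C4*cos(sqrt(11)*z/2))*exp(z/2)


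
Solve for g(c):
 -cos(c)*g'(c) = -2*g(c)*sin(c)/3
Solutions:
 g(c) = C1/cos(c)^(2/3)


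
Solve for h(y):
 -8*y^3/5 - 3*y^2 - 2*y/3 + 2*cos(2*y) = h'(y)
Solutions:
 h(y) = C1 - 2*y^4/5 - y^3 - y^2/3 + sin(2*y)


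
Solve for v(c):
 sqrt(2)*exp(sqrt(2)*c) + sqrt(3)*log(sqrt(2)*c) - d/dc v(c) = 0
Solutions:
 v(c) = C1 + sqrt(3)*c*log(c) + sqrt(3)*c*(-1 + log(2)/2) + exp(sqrt(2)*c)


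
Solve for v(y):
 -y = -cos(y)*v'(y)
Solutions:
 v(y) = C1 + Integral(y/cos(y), y)


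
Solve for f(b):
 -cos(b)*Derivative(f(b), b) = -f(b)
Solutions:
 f(b) = C1*sqrt(sin(b) + 1)/sqrt(sin(b) - 1)


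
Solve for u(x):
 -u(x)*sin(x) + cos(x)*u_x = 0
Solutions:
 u(x) = C1/cos(x)


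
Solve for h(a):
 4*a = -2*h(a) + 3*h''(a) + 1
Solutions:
 h(a) = C1*exp(-sqrt(6)*a/3) + C2*exp(sqrt(6)*a/3) - 2*a + 1/2


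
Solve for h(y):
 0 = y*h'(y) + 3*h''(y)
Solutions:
 h(y) = C1 + C2*erf(sqrt(6)*y/6)


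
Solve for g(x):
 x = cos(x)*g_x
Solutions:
 g(x) = C1 + Integral(x/cos(x), x)


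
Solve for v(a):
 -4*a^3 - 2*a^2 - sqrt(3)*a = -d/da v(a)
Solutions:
 v(a) = C1 + a^4 + 2*a^3/3 + sqrt(3)*a^2/2


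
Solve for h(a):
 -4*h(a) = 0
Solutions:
 h(a) = 0


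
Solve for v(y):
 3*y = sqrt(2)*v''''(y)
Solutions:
 v(y) = C1 + C2*y + C3*y^2 + C4*y^3 + sqrt(2)*y^5/80


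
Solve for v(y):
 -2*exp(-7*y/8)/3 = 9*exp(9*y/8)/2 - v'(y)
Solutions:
 v(y) = C1 + 4*exp(9*y/8) - 16*exp(-7*y/8)/21


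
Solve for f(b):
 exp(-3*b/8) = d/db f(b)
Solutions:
 f(b) = C1 - 8*exp(-3*b/8)/3


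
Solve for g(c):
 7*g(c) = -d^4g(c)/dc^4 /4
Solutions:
 g(c) = (C1*sin(7^(1/4)*c) + C2*cos(7^(1/4)*c))*exp(-7^(1/4)*c) + (C3*sin(7^(1/4)*c) + C4*cos(7^(1/4)*c))*exp(7^(1/4)*c)


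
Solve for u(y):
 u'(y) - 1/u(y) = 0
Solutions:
 u(y) = -sqrt(C1 + 2*y)
 u(y) = sqrt(C1 + 2*y)


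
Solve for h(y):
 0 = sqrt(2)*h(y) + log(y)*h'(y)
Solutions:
 h(y) = C1*exp(-sqrt(2)*li(y))


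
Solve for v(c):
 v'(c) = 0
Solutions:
 v(c) = C1


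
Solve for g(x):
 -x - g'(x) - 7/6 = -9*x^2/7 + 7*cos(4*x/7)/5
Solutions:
 g(x) = C1 + 3*x^3/7 - x^2/2 - 7*x/6 - 49*sin(4*x/7)/20


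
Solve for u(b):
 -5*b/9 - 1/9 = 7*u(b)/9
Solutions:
 u(b) = -5*b/7 - 1/7


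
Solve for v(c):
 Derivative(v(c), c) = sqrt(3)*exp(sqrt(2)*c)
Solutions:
 v(c) = C1 + sqrt(6)*exp(sqrt(2)*c)/2


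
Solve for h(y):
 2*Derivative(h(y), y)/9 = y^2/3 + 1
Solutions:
 h(y) = C1 + y^3/2 + 9*y/2


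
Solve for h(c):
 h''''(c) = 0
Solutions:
 h(c) = C1 + C2*c + C3*c^2 + C4*c^3


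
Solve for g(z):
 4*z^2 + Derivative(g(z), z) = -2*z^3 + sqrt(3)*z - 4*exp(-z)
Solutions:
 g(z) = C1 - z^4/2 - 4*z^3/3 + sqrt(3)*z^2/2 + 4*exp(-z)


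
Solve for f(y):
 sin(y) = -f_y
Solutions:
 f(y) = C1 + cos(y)


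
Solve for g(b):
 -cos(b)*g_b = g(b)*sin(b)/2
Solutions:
 g(b) = C1*sqrt(cos(b))


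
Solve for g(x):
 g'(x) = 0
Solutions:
 g(x) = C1


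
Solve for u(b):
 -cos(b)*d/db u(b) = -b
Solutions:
 u(b) = C1 + Integral(b/cos(b), b)


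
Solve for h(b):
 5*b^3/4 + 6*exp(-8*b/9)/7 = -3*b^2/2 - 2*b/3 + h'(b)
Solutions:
 h(b) = C1 + 5*b^4/16 + b^3/2 + b^2/3 - 27*exp(-8*b/9)/28


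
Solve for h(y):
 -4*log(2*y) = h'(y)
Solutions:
 h(y) = C1 - 4*y*log(y) - y*log(16) + 4*y


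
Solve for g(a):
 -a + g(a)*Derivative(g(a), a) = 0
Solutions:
 g(a) = -sqrt(C1 + a^2)
 g(a) = sqrt(C1 + a^2)


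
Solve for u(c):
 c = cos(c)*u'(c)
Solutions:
 u(c) = C1 + Integral(c/cos(c), c)


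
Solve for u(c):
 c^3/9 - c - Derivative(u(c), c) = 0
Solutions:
 u(c) = C1 + c^4/36 - c^2/2


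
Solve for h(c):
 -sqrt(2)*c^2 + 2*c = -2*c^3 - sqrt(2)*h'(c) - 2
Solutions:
 h(c) = C1 - sqrt(2)*c^4/4 + c^3/3 - sqrt(2)*c^2/2 - sqrt(2)*c


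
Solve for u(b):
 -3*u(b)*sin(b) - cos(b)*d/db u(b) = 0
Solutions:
 u(b) = C1*cos(b)^3


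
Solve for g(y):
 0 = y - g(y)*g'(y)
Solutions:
 g(y) = -sqrt(C1 + y^2)
 g(y) = sqrt(C1 + y^2)


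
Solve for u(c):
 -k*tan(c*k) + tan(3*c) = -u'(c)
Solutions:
 u(c) = C1 + k*Piecewise((-log(cos(c*k))/k, Ne(k, 0)), (0, True)) + log(cos(3*c))/3


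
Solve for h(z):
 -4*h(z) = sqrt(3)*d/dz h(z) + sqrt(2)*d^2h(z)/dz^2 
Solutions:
 h(z) = (C1*sin(sqrt(2)*z*sqrt(-3 + 16*sqrt(2))/4) + C2*cos(sqrt(2)*z*sqrt(-3 + 16*sqrt(2))/4))*exp(-sqrt(6)*z/4)


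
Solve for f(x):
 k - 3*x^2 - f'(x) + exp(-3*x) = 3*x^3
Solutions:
 f(x) = C1 + k*x - 3*x^4/4 - x^3 - exp(-3*x)/3


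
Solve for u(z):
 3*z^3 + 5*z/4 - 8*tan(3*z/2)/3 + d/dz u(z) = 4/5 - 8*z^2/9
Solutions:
 u(z) = C1 - 3*z^4/4 - 8*z^3/27 - 5*z^2/8 + 4*z/5 - 16*log(cos(3*z/2))/9


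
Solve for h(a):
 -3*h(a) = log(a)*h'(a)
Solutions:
 h(a) = C1*exp(-3*li(a))


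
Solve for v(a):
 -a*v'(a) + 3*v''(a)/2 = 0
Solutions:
 v(a) = C1 + C2*erfi(sqrt(3)*a/3)


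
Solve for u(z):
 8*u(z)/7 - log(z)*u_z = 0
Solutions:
 u(z) = C1*exp(8*li(z)/7)


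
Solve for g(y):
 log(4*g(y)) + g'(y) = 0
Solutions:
 Integral(1/(log(_y) + 2*log(2)), (_y, g(y))) = C1 - y


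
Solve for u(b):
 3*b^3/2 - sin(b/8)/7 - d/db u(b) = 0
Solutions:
 u(b) = C1 + 3*b^4/8 + 8*cos(b/8)/7


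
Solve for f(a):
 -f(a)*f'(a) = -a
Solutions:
 f(a) = -sqrt(C1 + a^2)
 f(a) = sqrt(C1 + a^2)


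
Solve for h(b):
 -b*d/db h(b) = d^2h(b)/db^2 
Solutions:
 h(b) = C1 + C2*erf(sqrt(2)*b/2)


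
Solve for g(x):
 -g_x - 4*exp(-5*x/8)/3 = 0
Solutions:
 g(x) = C1 + 32*exp(-5*x/8)/15


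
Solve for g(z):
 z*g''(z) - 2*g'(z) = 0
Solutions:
 g(z) = C1 + C2*z^3


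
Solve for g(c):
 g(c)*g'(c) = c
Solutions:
 g(c) = -sqrt(C1 + c^2)
 g(c) = sqrt(C1 + c^2)


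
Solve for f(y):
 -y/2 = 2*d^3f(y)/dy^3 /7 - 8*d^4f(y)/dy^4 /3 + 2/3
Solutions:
 f(y) = C1 + C2*y + C3*y^2 + C4*exp(3*y/28) - 7*y^4/96 - 28*y^3/9


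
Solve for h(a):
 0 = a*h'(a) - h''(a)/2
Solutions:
 h(a) = C1 + C2*erfi(a)


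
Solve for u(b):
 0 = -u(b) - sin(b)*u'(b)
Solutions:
 u(b) = C1*sqrt(cos(b) + 1)/sqrt(cos(b) - 1)


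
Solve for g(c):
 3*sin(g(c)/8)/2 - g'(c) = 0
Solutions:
 -3*c/2 + 4*log(cos(g(c)/8) - 1) - 4*log(cos(g(c)/8) + 1) = C1


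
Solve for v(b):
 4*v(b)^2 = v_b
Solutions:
 v(b) = -1/(C1 + 4*b)


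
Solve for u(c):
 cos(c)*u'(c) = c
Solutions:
 u(c) = C1 + Integral(c/cos(c), c)


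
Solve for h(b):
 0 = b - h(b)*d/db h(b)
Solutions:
 h(b) = -sqrt(C1 + b^2)
 h(b) = sqrt(C1 + b^2)


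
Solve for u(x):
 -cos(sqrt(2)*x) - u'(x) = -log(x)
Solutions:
 u(x) = C1 + x*log(x) - x - sqrt(2)*sin(sqrt(2)*x)/2


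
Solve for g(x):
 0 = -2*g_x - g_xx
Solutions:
 g(x) = C1 + C2*exp(-2*x)


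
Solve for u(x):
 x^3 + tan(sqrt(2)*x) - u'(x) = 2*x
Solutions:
 u(x) = C1 + x^4/4 - x^2 - sqrt(2)*log(cos(sqrt(2)*x))/2


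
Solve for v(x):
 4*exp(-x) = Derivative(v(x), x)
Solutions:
 v(x) = C1 - 4*exp(-x)


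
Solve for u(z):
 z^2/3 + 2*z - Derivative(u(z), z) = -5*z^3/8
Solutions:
 u(z) = C1 + 5*z^4/32 + z^3/9 + z^2


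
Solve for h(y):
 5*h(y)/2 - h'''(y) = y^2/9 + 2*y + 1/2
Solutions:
 h(y) = C3*exp(2^(2/3)*5^(1/3)*y/2) + 2*y^2/45 + 4*y/5 + (C1*sin(2^(2/3)*sqrt(3)*5^(1/3)*y/4) + C2*cos(2^(2/3)*sqrt(3)*5^(1/3)*y/4))*exp(-2^(2/3)*5^(1/3)*y/4) + 1/5


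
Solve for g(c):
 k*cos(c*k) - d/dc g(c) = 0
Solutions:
 g(c) = C1 + sin(c*k)


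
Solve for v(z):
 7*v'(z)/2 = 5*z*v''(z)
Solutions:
 v(z) = C1 + C2*z^(17/10)


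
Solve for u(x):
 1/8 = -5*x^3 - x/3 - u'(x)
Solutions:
 u(x) = C1 - 5*x^4/4 - x^2/6 - x/8


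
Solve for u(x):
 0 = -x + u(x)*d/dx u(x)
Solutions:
 u(x) = -sqrt(C1 + x^2)
 u(x) = sqrt(C1 + x^2)


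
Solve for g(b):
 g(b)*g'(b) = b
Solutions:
 g(b) = -sqrt(C1 + b^2)
 g(b) = sqrt(C1 + b^2)


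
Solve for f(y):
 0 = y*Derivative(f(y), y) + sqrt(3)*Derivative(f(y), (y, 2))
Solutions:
 f(y) = C1 + C2*erf(sqrt(2)*3^(3/4)*y/6)


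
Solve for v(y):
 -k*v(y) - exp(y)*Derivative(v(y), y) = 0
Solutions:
 v(y) = C1*exp(k*exp(-y))


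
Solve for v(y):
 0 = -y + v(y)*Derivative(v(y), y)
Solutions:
 v(y) = -sqrt(C1 + y^2)
 v(y) = sqrt(C1 + y^2)


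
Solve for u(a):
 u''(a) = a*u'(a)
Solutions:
 u(a) = C1 + C2*erfi(sqrt(2)*a/2)


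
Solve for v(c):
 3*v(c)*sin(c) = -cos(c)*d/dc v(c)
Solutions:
 v(c) = C1*cos(c)^3


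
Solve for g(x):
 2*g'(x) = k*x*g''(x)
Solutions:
 g(x) = C1 + x^(((re(k) + 2)*re(k) + im(k)^2)/(re(k)^2 + im(k)^2))*(C2*sin(2*log(x)*Abs(im(k))/(re(k)^2 + im(k)^2)) + C3*cos(2*log(x)*im(k)/(re(k)^2 + im(k)^2)))


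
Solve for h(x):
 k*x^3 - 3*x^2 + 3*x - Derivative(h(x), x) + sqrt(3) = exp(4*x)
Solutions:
 h(x) = C1 + k*x^4/4 - x^3 + 3*x^2/2 + sqrt(3)*x - exp(4*x)/4


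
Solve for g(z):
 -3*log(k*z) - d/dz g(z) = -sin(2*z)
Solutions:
 g(z) = C1 - 3*z*log(k*z) + 3*z - cos(2*z)/2


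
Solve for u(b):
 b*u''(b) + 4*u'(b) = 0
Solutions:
 u(b) = C1 + C2/b^3


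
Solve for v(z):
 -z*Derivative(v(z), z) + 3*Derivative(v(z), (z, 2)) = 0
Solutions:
 v(z) = C1 + C2*erfi(sqrt(6)*z/6)


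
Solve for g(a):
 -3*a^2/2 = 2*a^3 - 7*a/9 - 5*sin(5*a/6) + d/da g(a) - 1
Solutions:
 g(a) = C1 - a^4/2 - a^3/2 + 7*a^2/18 + a - 6*cos(5*a/6)


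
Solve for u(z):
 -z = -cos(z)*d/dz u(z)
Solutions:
 u(z) = C1 + Integral(z/cos(z), z)


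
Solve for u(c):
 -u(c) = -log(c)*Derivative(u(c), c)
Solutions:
 u(c) = C1*exp(li(c))


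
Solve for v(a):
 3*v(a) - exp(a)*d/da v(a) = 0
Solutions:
 v(a) = C1*exp(-3*exp(-a))


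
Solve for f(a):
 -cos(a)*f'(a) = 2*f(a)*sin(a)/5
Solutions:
 f(a) = C1*cos(a)^(2/5)


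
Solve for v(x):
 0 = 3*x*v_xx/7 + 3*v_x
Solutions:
 v(x) = C1 + C2/x^6


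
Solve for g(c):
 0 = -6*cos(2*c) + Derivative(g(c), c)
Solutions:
 g(c) = C1 + 3*sin(2*c)


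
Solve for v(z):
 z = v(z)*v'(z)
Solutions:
 v(z) = -sqrt(C1 + z^2)
 v(z) = sqrt(C1 + z^2)


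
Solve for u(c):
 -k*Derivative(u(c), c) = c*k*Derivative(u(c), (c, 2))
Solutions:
 u(c) = C1 + C2*log(c)


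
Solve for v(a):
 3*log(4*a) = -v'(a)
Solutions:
 v(a) = C1 - 3*a*log(a) - a*log(64) + 3*a


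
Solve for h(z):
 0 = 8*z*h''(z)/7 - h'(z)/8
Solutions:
 h(z) = C1 + C2*z^(71/64)


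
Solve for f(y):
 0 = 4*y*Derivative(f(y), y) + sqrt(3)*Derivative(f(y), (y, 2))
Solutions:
 f(y) = C1 + C2*erf(sqrt(2)*3^(3/4)*y/3)


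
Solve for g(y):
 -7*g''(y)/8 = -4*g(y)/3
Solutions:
 g(y) = C1*exp(-4*sqrt(42)*y/21) + C2*exp(4*sqrt(42)*y/21)


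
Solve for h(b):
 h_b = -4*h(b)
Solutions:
 h(b) = C1*exp(-4*b)


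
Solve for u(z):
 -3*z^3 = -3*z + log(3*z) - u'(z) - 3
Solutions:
 u(z) = C1 + 3*z^4/4 - 3*z^2/2 + z*log(z) - 4*z + z*log(3)


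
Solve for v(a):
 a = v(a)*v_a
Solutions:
 v(a) = -sqrt(C1 + a^2)
 v(a) = sqrt(C1 + a^2)


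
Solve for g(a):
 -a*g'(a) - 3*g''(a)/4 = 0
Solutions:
 g(a) = C1 + C2*erf(sqrt(6)*a/3)


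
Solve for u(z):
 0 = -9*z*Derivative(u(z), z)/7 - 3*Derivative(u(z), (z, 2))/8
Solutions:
 u(z) = C1 + C2*erf(2*sqrt(21)*z/7)


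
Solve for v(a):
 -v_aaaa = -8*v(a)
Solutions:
 v(a) = C1*exp(-2^(3/4)*a) + C2*exp(2^(3/4)*a) + C3*sin(2^(3/4)*a) + C4*cos(2^(3/4)*a)


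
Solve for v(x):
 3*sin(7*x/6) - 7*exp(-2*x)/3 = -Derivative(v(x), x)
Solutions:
 v(x) = C1 + 18*cos(7*x/6)/7 - 7*exp(-2*x)/6


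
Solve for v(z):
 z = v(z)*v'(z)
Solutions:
 v(z) = -sqrt(C1 + z^2)
 v(z) = sqrt(C1 + z^2)


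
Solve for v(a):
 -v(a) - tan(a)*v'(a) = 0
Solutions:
 v(a) = C1/sin(a)


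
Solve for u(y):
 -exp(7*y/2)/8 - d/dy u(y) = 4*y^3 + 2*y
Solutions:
 u(y) = C1 - y^4 - y^2 - exp(7*y/2)/28


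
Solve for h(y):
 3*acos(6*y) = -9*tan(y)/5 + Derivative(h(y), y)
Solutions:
 h(y) = C1 + 3*y*acos(6*y) - sqrt(1 - 36*y^2)/2 - 9*log(cos(y))/5


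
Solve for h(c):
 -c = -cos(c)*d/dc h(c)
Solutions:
 h(c) = C1 + Integral(c/cos(c), c)


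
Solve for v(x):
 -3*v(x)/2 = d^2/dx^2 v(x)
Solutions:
 v(x) = C1*sin(sqrt(6)*x/2) + C2*cos(sqrt(6)*x/2)


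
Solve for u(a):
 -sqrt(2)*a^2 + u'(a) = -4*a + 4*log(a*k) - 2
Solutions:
 u(a) = C1 + sqrt(2)*a^3/3 - 2*a^2 + 4*a*log(a*k) - 6*a


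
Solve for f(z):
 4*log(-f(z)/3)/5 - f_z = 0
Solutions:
 -5*Integral(1/(log(-_y) - log(3)), (_y, f(z)))/4 = C1 - z


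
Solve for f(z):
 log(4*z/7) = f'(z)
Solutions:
 f(z) = C1 + z*log(z) - z + z*log(4/7)


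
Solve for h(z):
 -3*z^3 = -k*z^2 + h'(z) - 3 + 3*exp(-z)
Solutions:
 h(z) = C1 + k*z^3/3 - 3*z^4/4 + 3*z + 3*exp(-z)


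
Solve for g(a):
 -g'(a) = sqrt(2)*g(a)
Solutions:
 g(a) = C1*exp(-sqrt(2)*a)


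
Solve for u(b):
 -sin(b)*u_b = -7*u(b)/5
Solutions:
 u(b) = C1*(cos(b) - 1)^(7/10)/(cos(b) + 1)^(7/10)


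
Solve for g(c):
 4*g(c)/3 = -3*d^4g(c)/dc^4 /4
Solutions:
 g(c) = (C1*sin(sqrt(6)*c/3) + C2*cos(sqrt(6)*c/3))*exp(-sqrt(6)*c/3) + (C3*sin(sqrt(6)*c/3) + C4*cos(sqrt(6)*c/3))*exp(sqrt(6)*c/3)


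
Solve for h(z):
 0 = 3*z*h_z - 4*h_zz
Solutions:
 h(z) = C1 + C2*erfi(sqrt(6)*z/4)


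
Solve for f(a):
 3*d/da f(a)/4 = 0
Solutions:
 f(a) = C1


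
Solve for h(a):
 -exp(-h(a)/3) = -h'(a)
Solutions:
 h(a) = 3*log(C1 + a/3)


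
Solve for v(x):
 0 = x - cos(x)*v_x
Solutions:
 v(x) = C1 + Integral(x/cos(x), x)


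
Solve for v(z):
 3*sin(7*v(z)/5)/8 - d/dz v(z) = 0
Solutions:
 -3*z/8 + 5*log(cos(7*v(z)/5) - 1)/14 - 5*log(cos(7*v(z)/5) + 1)/14 = C1


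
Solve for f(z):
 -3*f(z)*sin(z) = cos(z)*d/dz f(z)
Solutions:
 f(z) = C1*cos(z)^3


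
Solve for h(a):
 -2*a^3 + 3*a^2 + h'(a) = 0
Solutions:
 h(a) = C1 + a^4/2 - a^3


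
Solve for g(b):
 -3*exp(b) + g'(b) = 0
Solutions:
 g(b) = C1 + 3*exp(b)


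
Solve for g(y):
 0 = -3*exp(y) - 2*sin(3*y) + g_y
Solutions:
 g(y) = C1 + 3*exp(y) - 2*cos(3*y)/3


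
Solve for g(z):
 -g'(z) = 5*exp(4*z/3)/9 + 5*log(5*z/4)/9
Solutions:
 g(z) = C1 - 5*z*log(z)/9 + 5*z*(-log(5) + 1 + 2*log(2))/9 - 5*exp(4*z/3)/12


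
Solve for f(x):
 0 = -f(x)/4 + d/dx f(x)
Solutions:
 f(x) = C1*exp(x/4)


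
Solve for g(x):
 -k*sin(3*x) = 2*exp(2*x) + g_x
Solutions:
 g(x) = C1 + k*cos(3*x)/3 - exp(2*x)


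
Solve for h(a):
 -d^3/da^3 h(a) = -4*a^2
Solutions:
 h(a) = C1 + C2*a + C3*a^2 + a^5/15


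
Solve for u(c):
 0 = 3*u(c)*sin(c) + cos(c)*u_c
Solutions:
 u(c) = C1*cos(c)^3


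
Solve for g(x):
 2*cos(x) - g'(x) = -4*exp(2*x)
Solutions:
 g(x) = C1 + 2*exp(2*x) + 2*sin(x)


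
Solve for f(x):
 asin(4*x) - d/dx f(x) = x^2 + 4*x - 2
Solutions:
 f(x) = C1 - x^3/3 - 2*x^2 + x*asin(4*x) + 2*x + sqrt(1 - 16*x^2)/4


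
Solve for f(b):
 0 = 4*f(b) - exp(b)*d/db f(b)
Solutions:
 f(b) = C1*exp(-4*exp(-b))


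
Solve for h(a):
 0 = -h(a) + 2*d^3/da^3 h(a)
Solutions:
 h(a) = C3*exp(2^(2/3)*a/2) + (C1*sin(2^(2/3)*sqrt(3)*a/4) + C2*cos(2^(2/3)*sqrt(3)*a/4))*exp(-2^(2/3)*a/4)


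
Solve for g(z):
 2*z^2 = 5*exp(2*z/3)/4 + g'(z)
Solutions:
 g(z) = C1 + 2*z^3/3 - 15*exp(2*z/3)/8


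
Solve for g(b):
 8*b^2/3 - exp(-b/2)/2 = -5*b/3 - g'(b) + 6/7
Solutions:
 g(b) = C1 - 8*b^3/9 - 5*b^2/6 + 6*b/7 - 1/sqrt(exp(b))


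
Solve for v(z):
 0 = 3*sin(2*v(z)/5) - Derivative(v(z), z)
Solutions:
 -3*z + 5*log(cos(2*v(z)/5) - 1)/4 - 5*log(cos(2*v(z)/5) + 1)/4 = C1


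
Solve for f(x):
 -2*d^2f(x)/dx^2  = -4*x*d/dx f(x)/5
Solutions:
 f(x) = C1 + C2*erfi(sqrt(5)*x/5)


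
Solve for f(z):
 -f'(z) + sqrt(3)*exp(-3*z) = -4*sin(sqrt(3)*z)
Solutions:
 f(z) = C1 - 4*sqrt(3)*cos(sqrt(3)*z)/3 - sqrt(3)*exp(-3*z)/3


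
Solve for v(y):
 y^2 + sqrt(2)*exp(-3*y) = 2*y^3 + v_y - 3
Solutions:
 v(y) = C1 - y^4/2 + y^3/3 + 3*y - sqrt(2)*exp(-3*y)/3


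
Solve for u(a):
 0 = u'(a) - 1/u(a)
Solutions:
 u(a) = -sqrt(C1 + 2*a)
 u(a) = sqrt(C1 + 2*a)


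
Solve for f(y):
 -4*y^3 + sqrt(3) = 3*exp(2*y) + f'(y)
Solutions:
 f(y) = C1 - y^4 + sqrt(3)*y - 3*exp(2*y)/2


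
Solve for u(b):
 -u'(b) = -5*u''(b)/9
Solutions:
 u(b) = C1 + C2*exp(9*b/5)


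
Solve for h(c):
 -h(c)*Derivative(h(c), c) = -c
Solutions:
 h(c) = -sqrt(C1 + c^2)
 h(c) = sqrt(C1 + c^2)


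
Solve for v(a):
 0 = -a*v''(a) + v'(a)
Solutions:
 v(a) = C1 + C2*a^2


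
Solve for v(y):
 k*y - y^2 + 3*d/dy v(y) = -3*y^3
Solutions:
 v(y) = C1 - k*y^2/6 - y^4/4 + y^3/9


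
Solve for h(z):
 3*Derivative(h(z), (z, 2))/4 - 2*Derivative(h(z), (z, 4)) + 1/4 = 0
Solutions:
 h(z) = C1 + C2*z + C3*exp(-sqrt(6)*z/4) + C4*exp(sqrt(6)*z/4) - z^2/6


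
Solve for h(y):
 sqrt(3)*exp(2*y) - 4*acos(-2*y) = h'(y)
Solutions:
 h(y) = C1 - 4*y*acos(-2*y) - 2*sqrt(1 - 4*y^2) + sqrt(3)*exp(2*y)/2


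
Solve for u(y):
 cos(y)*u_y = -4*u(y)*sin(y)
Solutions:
 u(y) = C1*cos(y)^4


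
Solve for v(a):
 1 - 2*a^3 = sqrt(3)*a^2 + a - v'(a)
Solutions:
 v(a) = C1 + a^4/2 + sqrt(3)*a^3/3 + a^2/2 - a


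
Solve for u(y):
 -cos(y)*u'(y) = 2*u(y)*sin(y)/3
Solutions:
 u(y) = C1*cos(y)^(2/3)


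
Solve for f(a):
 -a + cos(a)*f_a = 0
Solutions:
 f(a) = C1 + Integral(a/cos(a), a)


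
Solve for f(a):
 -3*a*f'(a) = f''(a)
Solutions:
 f(a) = C1 + C2*erf(sqrt(6)*a/2)


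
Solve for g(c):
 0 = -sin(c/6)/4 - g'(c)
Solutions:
 g(c) = C1 + 3*cos(c/6)/2


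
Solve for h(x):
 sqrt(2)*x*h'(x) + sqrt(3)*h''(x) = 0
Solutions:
 h(x) = C1 + C2*erf(6^(3/4)*x/6)


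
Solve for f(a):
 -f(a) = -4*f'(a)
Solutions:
 f(a) = C1*exp(a/4)


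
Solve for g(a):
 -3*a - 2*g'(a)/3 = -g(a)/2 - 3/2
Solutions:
 g(a) = C1*exp(3*a/4) + 6*a + 5


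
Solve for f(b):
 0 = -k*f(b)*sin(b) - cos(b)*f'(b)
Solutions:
 f(b) = C1*exp(k*log(cos(b)))


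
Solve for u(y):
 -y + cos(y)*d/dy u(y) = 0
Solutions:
 u(y) = C1 + Integral(y/cos(y), y)


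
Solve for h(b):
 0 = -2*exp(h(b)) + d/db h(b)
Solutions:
 h(b) = log(-1/(C1 + 2*b))


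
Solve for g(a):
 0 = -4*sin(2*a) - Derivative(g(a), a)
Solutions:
 g(a) = C1 + 2*cos(2*a)


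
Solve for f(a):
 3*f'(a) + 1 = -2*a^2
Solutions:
 f(a) = C1 - 2*a^3/9 - a/3


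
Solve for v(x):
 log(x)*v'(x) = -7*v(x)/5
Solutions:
 v(x) = C1*exp(-7*li(x)/5)


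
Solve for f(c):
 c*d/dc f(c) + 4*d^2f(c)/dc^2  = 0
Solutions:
 f(c) = C1 + C2*erf(sqrt(2)*c/4)


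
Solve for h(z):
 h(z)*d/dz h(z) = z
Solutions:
 h(z) = -sqrt(C1 + z^2)
 h(z) = sqrt(C1 + z^2)


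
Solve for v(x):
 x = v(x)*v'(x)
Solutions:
 v(x) = -sqrt(C1 + x^2)
 v(x) = sqrt(C1 + x^2)


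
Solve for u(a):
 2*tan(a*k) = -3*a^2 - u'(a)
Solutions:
 u(a) = C1 - a^3 - 2*Piecewise((-log(cos(a*k))/k, Ne(k, 0)), (0, True))


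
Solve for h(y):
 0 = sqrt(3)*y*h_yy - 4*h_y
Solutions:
 h(y) = C1 + C2*y^(1 + 4*sqrt(3)/3)


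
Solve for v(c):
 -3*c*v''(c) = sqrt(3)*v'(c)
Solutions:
 v(c) = C1 + C2*c^(1 - sqrt(3)/3)


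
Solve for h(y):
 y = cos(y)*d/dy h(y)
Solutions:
 h(y) = C1 + Integral(y/cos(y), y)


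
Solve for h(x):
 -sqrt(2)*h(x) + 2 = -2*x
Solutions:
 h(x) = sqrt(2)*(x + 1)


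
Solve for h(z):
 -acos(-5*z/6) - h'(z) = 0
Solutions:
 h(z) = C1 - z*acos(-5*z/6) - sqrt(36 - 25*z^2)/5


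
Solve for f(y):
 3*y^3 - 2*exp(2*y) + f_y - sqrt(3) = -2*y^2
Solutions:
 f(y) = C1 - 3*y^4/4 - 2*y^3/3 + sqrt(3)*y + exp(2*y)


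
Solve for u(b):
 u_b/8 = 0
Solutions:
 u(b) = C1


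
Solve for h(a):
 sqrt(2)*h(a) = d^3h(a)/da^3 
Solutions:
 h(a) = C3*exp(2^(1/6)*a) + (C1*sin(2^(1/6)*sqrt(3)*a/2) + C2*cos(2^(1/6)*sqrt(3)*a/2))*exp(-2^(1/6)*a/2)


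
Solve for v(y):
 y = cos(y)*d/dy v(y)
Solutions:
 v(y) = C1 + Integral(y/cos(y), y)


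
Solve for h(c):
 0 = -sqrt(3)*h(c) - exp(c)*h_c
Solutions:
 h(c) = C1*exp(sqrt(3)*exp(-c))


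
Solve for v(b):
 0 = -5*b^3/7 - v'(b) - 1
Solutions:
 v(b) = C1 - 5*b^4/28 - b


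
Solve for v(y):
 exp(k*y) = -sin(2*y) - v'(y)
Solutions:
 v(y) = C1 + cos(2*y)/2 - exp(k*y)/k


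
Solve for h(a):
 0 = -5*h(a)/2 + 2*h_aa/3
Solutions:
 h(a) = C1*exp(-sqrt(15)*a/2) + C2*exp(sqrt(15)*a/2)


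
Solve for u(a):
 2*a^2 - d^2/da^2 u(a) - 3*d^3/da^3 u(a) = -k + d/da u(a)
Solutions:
 u(a) = C1 + 2*a^3/3 - 2*a^2 + a*k - 8*a + (C2*sin(sqrt(11)*a/6) + C3*cos(sqrt(11)*a/6))*exp(-a/6)


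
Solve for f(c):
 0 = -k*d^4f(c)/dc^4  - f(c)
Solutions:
 f(c) = C1*exp(-c*(-1/k)^(1/4)) + C2*exp(c*(-1/k)^(1/4)) + C3*exp(-I*c*(-1/k)^(1/4)) + C4*exp(I*c*(-1/k)^(1/4))


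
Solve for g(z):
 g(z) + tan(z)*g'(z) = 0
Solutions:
 g(z) = C1/sin(z)


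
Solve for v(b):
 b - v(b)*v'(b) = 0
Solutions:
 v(b) = -sqrt(C1 + b^2)
 v(b) = sqrt(C1 + b^2)


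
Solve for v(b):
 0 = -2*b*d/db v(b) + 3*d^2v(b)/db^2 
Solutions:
 v(b) = C1 + C2*erfi(sqrt(3)*b/3)


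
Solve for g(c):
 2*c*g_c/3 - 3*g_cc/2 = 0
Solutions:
 g(c) = C1 + C2*erfi(sqrt(2)*c/3)


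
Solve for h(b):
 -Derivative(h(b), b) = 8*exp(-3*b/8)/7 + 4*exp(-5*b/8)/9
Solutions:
 h(b) = C1 + 64*exp(-3*b/8)/21 + 32*exp(-5*b/8)/45


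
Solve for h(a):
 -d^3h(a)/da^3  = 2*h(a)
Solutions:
 h(a) = C3*exp(-2^(1/3)*a) + (C1*sin(2^(1/3)*sqrt(3)*a/2) + C2*cos(2^(1/3)*sqrt(3)*a/2))*exp(2^(1/3)*a/2)


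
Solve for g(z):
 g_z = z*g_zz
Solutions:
 g(z) = C1 + C2*z^2


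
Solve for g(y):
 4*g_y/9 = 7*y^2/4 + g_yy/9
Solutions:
 g(y) = C1 + C2*exp(4*y) + 21*y^3/16 + 63*y^2/64 + 63*y/128


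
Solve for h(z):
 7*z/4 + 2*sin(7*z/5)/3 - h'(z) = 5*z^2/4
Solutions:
 h(z) = C1 - 5*z^3/12 + 7*z^2/8 - 10*cos(7*z/5)/21


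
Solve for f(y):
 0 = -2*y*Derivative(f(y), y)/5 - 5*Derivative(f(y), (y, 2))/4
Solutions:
 f(y) = C1 + C2*erf(2*y/5)


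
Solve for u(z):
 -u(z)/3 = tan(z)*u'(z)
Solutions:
 u(z) = C1/sin(z)^(1/3)


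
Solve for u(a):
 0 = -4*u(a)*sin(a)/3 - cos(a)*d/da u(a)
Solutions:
 u(a) = C1*cos(a)^(4/3)


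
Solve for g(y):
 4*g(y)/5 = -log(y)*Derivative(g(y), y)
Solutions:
 g(y) = C1*exp(-4*li(y)/5)


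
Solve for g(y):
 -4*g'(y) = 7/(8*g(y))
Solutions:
 g(y) = -sqrt(C1 - 7*y)/4
 g(y) = sqrt(C1 - 7*y)/4


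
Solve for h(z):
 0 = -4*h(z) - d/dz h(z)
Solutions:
 h(z) = C1*exp(-4*z)


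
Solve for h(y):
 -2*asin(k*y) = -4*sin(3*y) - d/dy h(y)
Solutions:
 h(y) = C1 + 2*Piecewise((y*asin(k*y) + sqrt(-k^2*y^2 + 1)/k, Ne(k, 0)), (0, True)) + 4*cos(3*y)/3


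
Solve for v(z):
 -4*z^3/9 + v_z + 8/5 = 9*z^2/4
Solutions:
 v(z) = C1 + z^4/9 + 3*z^3/4 - 8*z/5


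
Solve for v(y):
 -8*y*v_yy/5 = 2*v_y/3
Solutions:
 v(y) = C1 + C2*y^(7/12)


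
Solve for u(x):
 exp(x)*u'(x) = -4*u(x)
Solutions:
 u(x) = C1*exp(4*exp(-x))


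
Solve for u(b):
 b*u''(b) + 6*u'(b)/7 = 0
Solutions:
 u(b) = C1 + C2*b^(1/7)


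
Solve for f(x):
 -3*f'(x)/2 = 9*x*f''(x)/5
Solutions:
 f(x) = C1 + C2*x^(1/6)


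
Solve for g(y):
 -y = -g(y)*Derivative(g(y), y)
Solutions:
 g(y) = -sqrt(C1 + y^2)
 g(y) = sqrt(C1 + y^2)


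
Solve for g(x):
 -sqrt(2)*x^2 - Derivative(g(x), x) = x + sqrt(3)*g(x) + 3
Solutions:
 g(x) = C1*exp(-sqrt(3)*x) - sqrt(6)*x^2/3 - sqrt(3)*x/3 + 2*sqrt(2)*x/3 - sqrt(3) - 2*sqrt(6)/9 + 1/3


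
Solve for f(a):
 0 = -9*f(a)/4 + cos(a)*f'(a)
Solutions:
 f(a) = C1*(sin(a) + 1)^(9/8)/(sin(a) - 1)^(9/8)


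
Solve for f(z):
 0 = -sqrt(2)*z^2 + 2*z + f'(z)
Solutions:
 f(z) = C1 + sqrt(2)*z^3/3 - z^2


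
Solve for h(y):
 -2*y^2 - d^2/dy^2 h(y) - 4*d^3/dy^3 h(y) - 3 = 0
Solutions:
 h(y) = C1 + C2*y + C3*exp(-y/4) - y^4/6 + 8*y^3/3 - 67*y^2/2


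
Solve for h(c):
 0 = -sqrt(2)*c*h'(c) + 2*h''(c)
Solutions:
 h(c) = C1 + C2*erfi(2^(1/4)*c/2)


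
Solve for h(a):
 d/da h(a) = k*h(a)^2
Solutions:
 h(a) = -1/(C1 + a*k)


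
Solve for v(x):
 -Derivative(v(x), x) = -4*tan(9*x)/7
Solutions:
 v(x) = C1 - 4*log(cos(9*x))/63


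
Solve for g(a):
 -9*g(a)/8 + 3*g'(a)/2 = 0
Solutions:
 g(a) = C1*exp(3*a/4)


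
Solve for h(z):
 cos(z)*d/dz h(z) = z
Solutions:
 h(z) = C1 + Integral(z/cos(z), z)


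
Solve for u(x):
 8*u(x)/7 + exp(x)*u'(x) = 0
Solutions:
 u(x) = C1*exp(8*exp(-x)/7)


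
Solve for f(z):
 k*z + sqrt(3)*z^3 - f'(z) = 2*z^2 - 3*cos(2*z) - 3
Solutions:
 f(z) = C1 + k*z^2/2 + sqrt(3)*z^4/4 - 2*z^3/3 + 3*z + 3*sin(z)*cos(z)


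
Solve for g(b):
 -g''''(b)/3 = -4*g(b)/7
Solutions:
 g(b) = C1*exp(-sqrt(2)*3^(1/4)*7^(3/4)*b/7) + C2*exp(sqrt(2)*3^(1/4)*7^(3/4)*b/7) + C3*sin(sqrt(2)*3^(1/4)*7^(3/4)*b/7) + C4*cos(sqrt(2)*3^(1/4)*7^(3/4)*b/7)


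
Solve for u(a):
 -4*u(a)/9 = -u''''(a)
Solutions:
 u(a) = C1*exp(-sqrt(6)*a/3) + C2*exp(sqrt(6)*a/3) + C3*sin(sqrt(6)*a/3) + C4*cos(sqrt(6)*a/3)


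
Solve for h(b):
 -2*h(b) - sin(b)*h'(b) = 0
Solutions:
 h(b) = C1*(cos(b) + 1)/(cos(b) - 1)


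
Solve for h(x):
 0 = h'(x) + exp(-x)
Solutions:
 h(x) = C1 + exp(-x)


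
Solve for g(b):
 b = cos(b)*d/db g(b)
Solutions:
 g(b) = C1 + Integral(b/cos(b), b)


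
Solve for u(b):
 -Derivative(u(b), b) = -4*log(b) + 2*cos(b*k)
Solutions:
 u(b) = C1 + 4*b*log(b) - 4*b - 2*Piecewise((sin(b*k)/k, Ne(k, 0)), (b, True))


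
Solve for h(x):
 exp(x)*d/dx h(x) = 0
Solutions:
 h(x) = C1


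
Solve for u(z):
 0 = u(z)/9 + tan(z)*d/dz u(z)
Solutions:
 u(z) = C1/sin(z)^(1/9)


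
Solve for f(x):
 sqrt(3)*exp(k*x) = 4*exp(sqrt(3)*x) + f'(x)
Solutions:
 f(x) = C1 - 4*sqrt(3)*exp(sqrt(3)*x)/3 + sqrt(3)*exp(k*x)/k


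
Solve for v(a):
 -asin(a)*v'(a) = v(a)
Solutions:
 v(a) = C1*exp(-Integral(1/asin(a), a))


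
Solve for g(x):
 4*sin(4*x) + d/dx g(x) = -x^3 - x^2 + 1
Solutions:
 g(x) = C1 - x^4/4 - x^3/3 + x + cos(4*x)


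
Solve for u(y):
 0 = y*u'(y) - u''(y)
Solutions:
 u(y) = C1 + C2*erfi(sqrt(2)*y/2)


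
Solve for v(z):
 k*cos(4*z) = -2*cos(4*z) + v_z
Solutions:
 v(z) = C1 + k*sin(4*z)/4 + sin(4*z)/2


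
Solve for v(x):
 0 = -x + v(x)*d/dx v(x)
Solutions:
 v(x) = -sqrt(C1 + x^2)
 v(x) = sqrt(C1 + x^2)


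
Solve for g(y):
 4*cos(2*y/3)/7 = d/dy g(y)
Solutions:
 g(y) = C1 + 6*sin(2*y/3)/7


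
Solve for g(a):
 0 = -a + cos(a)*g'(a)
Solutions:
 g(a) = C1 + Integral(a/cos(a), a)


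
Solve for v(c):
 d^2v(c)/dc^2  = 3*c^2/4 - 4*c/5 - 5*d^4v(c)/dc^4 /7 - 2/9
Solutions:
 v(c) = C1 + C2*c + C3*sin(sqrt(35)*c/5) + C4*cos(sqrt(35)*c/5) + c^4/16 - 2*c^3/15 - 163*c^2/252


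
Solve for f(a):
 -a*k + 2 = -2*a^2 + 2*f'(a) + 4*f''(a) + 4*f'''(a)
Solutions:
 f(a) = C1 + a^3/3 - a^2*k/4 - 2*a^2 + a*k + 5*a + (C2*sin(a/2) + C3*cos(a/2))*exp(-a/2)


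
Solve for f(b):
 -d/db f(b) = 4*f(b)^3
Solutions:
 f(b) = -sqrt(2)*sqrt(-1/(C1 - 4*b))/2
 f(b) = sqrt(2)*sqrt(-1/(C1 - 4*b))/2


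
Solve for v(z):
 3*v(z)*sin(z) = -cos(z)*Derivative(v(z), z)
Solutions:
 v(z) = C1*cos(z)^3


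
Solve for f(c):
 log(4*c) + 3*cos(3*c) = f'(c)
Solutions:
 f(c) = C1 + c*log(c) - c + 2*c*log(2) + sin(3*c)


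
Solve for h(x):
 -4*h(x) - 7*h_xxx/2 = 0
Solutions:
 h(x) = C3*exp(-2*7^(2/3)*x/7) + (C1*sin(sqrt(3)*7^(2/3)*x/7) + C2*cos(sqrt(3)*7^(2/3)*x/7))*exp(7^(2/3)*x/7)


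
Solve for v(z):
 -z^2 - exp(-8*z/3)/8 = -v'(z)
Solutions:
 v(z) = C1 + z^3/3 - 3*exp(-8*z/3)/64


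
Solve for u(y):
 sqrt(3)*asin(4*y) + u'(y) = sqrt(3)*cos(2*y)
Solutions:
 u(y) = C1 - sqrt(3)*(y*asin(4*y) + sqrt(1 - 16*y^2)/4) + sqrt(3)*sin(2*y)/2


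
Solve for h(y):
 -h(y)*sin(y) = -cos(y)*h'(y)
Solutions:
 h(y) = C1/cos(y)


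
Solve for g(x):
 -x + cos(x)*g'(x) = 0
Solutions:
 g(x) = C1 + Integral(x/cos(x), x)


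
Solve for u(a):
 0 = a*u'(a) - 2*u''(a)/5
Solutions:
 u(a) = C1 + C2*erfi(sqrt(5)*a/2)


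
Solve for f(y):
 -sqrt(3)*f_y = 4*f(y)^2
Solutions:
 f(y) = 3/(C1 + 4*sqrt(3)*y)


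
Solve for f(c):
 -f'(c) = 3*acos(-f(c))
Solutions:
 Integral(1/acos(-_y), (_y, f(c))) = C1 - 3*c


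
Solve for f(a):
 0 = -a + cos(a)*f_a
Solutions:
 f(a) = C1 + Integral(a/cos(a), a)


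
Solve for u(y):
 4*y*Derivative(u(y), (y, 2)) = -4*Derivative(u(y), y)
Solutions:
 u(y) = C1 + C2*log(y)


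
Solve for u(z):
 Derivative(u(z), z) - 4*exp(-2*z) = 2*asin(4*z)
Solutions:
 u(z) = C1 + 2*z*asin(4*z) + sqrt(1 - 16*z^2)/2 - 2*exp(-2*z)
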